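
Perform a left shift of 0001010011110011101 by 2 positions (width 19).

Original: 0001010011110011101 (decimal 42909)
Shift left by 2 positions
Append 2 zeros on the right
Result: 0101001111001110100 (decimal 171636)
Equivalent: 42909 << 2 = 42909 × 2^2 = 171636



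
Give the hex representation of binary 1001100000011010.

Group into 4-bit nibbles from right:
  1001 = 9
  1000 = 8
  0001 = 1
  1010 = A
Result: 981A



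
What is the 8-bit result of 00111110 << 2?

Original: 00111110 (decimal 62)
Shift left by 2 positions
Append 2 zeros on the right
Result: 11111000 (decimal 248)
Equivalent: 62 << 2 = 62 × 2^2 = 248



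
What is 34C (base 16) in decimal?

Expand by place value (powers of 16):
Digit values: C = 12
34C = 3 × 16^2 + 4 × 16^1 + 12 × 16^0
= 3 × 256 + 4 × 16 + 12 × 1
= 768 + 64 + 12
= 844



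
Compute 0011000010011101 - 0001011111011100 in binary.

Method 1 - Direct subtraction (column by column from the right: bit − bit − borrow-in; if negative, add 2 and borrow 1 from the next column):
borrow: 0011111110000000
        0011000010011101
-       0001011111011100
------------------------
        0001100011000001

Method 2 - Add two's complement:
Two's complement of 0001011111011100: invert → 1110100000100011, add 1 → 1110100000100100
  0011000010011101
+ 1110100000100100
------------------
 10001100011000001  (end carry out of the top bit = 1)
Discarding the end carry: 0001100011000001
Decimal check:
  0011000010011101 = 8192 + 4096 + 128 + 16 + 8 + 4 + 1 = 12445
  0001011111011100 = 4096 + 1024 + 512 + 256 + 128 + 64 + 16 + 8 + 4 = 6108
  12445 - 6108 = 6337, and 0001100011000001 = 4096 + 2048 + 128 + 64 + 1 = 6337 ✓



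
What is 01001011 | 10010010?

OR: 1 when either bit is 1
  01001011
| 10010010
----------
  11011011
Decimal: 75 | 146 = 219



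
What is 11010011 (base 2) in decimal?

Sum of powers of 2 for each 1-bit:
2^0 + 2^1 + 2^4 + 2^6 + 2^7
= 1 + 2 + 16 + 64 + 128
= 211



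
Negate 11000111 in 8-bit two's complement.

Original (sign bit 1, negative): 11000111
Step 1 - Invert all bits: 00111000
Step 2 - Add 1: 00111001
Verification: 11000111 + 00111001 = 100000000; discarding the end carry (carry out of the top bit) leaves the 8-bit value 00000000, as required for x + (-x)



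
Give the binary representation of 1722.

Using repeated division by 2:
1722 ÷ 2 = 861 remainder 0
861 ÷ 2 = 430 remainder 1
430 ÷ 2 = 215 remainder 0
215 ÷ 2 = 107 remainder 1
107 ÷ 2 = 53 remainder 1
53 ÷ 2 = 26 remainder 1
26 ÷ 2 = 13 remainder 0
13 ÷ 2 = 6 remainder 1
6 ÷ 2 = 3 remainder 0
3 ÷ 2 = 1 remainder 1
1 ÷ 2 = 0 remainder 1
Reading remainders bottom to top: 11010111010



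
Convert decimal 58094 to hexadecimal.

Using repeated division by 16 (digits 10–15 are A–F):
58094 ÷ 16 = 3630 remainder 14 (E)
3630 ÷ 16 = 226 remainder 14 (E)
226 ÷ 16 = 14 remainder 2
14 ÷ 16 = 0 remainder 14 (E)
Reading remainders bottom to top: E2EE



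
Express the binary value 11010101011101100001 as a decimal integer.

Sum of powers of 2 for each 1-bit:
2^0 + 2^5 + 2^6 + 2^8 + 2^9 + 2^10 + 2^12 + 2^14 + 2^16 + 2^18 + 2^19
= 1 + 32 + 64 + 256 + 512 + 1024 + 4096 + 16384 + 65536 + 262144 + 524288
= 874337



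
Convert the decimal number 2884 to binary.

Using repeated division by 2:
2884 ÷ 2 = 1442 remainder 0
1442 ÷ 2 = 721 remainder 0
721 ÷ 2 = 360 remainder 1
360 ÷ 2 = 180 remainder 0
180 ÷ 2 = 90 remainder 0
90 ÷ 2 = 45 remainder 0
45 ÷ 2 = 22 remainder 1
22 ÷ 2 = 11 remainder 0
11 ÷ 2 = 5 remainder 1
5 ÷ 2 = 2 remainder 1
2 ÷ 2 = 1 remainder 0
1 ÷ 2 = 0 remainder 1
Reading remainders bottom to top: 101101000100



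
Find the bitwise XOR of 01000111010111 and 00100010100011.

XOR: 1 when bits differ
  01000111010111
^ 00100010100011
----------------
  01100101110100
Decimal: 4567 ^ 2211 = 6516



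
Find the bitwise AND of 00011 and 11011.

AND: 1 only when both bits are 1
  00011
& 11011
-------
  00011
Decimal: 3 & 27 = 3



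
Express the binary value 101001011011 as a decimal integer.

Sum of powers of 2 for each 1-bit:
2^0 + 2^1 + 2^3 + 2^4 + 2^6 + 2^9 + 2^11
= 1 + 2 + 8 + 16 + 64 + 512 + 2048
= 2651



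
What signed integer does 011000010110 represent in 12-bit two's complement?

Binary: 011000010110
Sign bit: 0 (non-negative)
Read directly as an unsigned value:
011000010110 = 1024 + 512 + 16 + 4 + 2 = 1558
Value: 1558



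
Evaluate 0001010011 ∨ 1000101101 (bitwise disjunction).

OR: 1 when either bit is 1
  0001010011
| 1000101101
------------
  1001111111
Decimal: 83 | 557 = 639



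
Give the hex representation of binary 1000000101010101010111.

Group into 4-bit nibbles from right:
  0010 = 2
  0000 = 0
  0101 = 5
  0101 = 5
  0101 = 5
  0111 = 7
Result: 205557



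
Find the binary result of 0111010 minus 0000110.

Method 1 - Direct subtraction (column by column from the right: bit − bit − borrow-in; if negative, add 2 and borrow 1 from the next column):
borrow: 0001000
        0111010
-       0000110
---------------
        0110100

Method 2 - Add two's complement:
Two's complement of 0000110: invert → 1111001, add 1 → 1111010
  0111010
+ 1111010
---------
 10110100  (end carry out of the top bit = 1)
Discarding the end carry: 0110100
Decimal check:
  0111010 = 32 + 16 + 8 + 2 = 58
  0000110 = 4 + 2 = 6
  58 - 6 = 52, and 0110100 = 32 + 16 + 4 = 52 ✓



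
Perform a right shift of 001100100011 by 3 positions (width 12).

Original: 001100100011 (decimal 803)
Shift right by 3 positions
Drop the 3 low bits; fill with zeros on the left
Result: 000001100100 (decimal 100)
Equivalent: 803 >> 3 = 803 ÷ 2^3 = 100



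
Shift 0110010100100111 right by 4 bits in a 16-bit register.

Original: 0110010100100111 (decimal 25895)
Shift right by 4 positions
Drop the 4 low bits; fill with zeros on the left
Result: 0000011001010010 (decimal 1618)
Equivalent: 25895 >> 4 = 25895 ÷ 2^4 = 1618



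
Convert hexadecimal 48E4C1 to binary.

Convert each hex digit to 4 bits:
  4 = 0100
  8 = 1000
  E = 1110
  4 = 0100
  C = 1100
  1 = 0001
Concatenate: 010010001110010011000001



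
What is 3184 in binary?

Using repeated division by 2:
3184 ÷ 2 = 1592 remainder 0
1592 ÷ 2 = 796 remainder 0
796 ÷ 2 = 398 remainder 0
398 ÷ 2 = 199 remainder 0
199 ÷ 2 = 99 remainder 1
99 ÷ 2 = 49 remainder 1
49 ÷ 2 = 24 remainder 1
24 ÷ 2 = 12 remainder 0
12 ÷ 2 = 6 remainder 0
6 ÷ 2 = 3 remainder 0
3 ÷ 2 = 1 remainder 1
1 ÷ 2 = 0 remainder 1
Reading remainders bottom to top: 110001110000



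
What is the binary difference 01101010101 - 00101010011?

Method 1 - Direct subtraction (column by column from the right: bit − bit − borrow-in; if negative, add 2 and borrow 1 from the next column):
borrow: 00000000100
        01101010101
-       00101010011
-------------------
        01000000010

Method 2 - Add two's complement:
Two's complement of 00101010011: invert → 11010101100, add 1 → 11010101101
  01101010101
+ 11010101101
-------------
 101000000010  (end carry out of the top bit = 1)
Discarding the end carry: 01000000010
Decimal check:
  01101010101 = 512 + 256 + 64 + 16 + 4 + 1 = 853
  00101010011 = 256 + 64 + 16 + 2 + 1 = 339
  853 - 339 = 514, and 01000000010 = 512 + 2 = 514 ✓



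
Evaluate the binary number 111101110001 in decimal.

Sum of powers of 2 for each 1-bit:
2^0 + 2^4 + 2^5 + 2^6 + 2^8 + 2^9 + 2^10 + 2^11
= 1 + 16 + 32 + 64 + 256 + 512 + 1024 + 2048
= 3953



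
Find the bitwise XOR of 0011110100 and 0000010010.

XOR: 1 when bits differ
  0011110100
^ 0000010010
------------
  0011100110
Decimal: 244 ^ 18 = 230



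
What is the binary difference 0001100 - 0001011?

Method 1 - Direct subtraction (column by column from the right: bit − bit − borrow-in; if negative, add 2 and borrow 1 from the next column):
borrow: 0000110
        0001100
-       0001011
---------------
        0000001

Method 2 - Add two's complement:
Two's complement of 0001011: invert → 1110100, add 1 → 1110101
  0001100
+ 1110101
---------
 10000001  (end carry out of the top bit = 1)
Discarding the end carry: 0000001
Decimal check:
  0001100 = 8 + 4 = 12
  0001011 = 8 + 2 + 1 = 11
  12 - 11 = 1, and 0000001 = 1 ✓



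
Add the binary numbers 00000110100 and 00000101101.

Add column by column from the right: bit + bit + carry-in; write the sum mod 2, carry 1 when the sum is 2 or 3.
carry:  00001111000
        00000110100
+       00000101101
-------------------
       000001100001
(the carry out of the leftmost column, 0, becomes the leading bit)
Decimal check:
  00000110100 = 32 + 16 + 4 = 52
  00000101101 = 32 + 8 + 4 + 1 = 45
  52 + 45 = 97, and 000001100001 = 64 + 32 + 1 = 97 ✓



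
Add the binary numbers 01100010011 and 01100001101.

Add column by column from the right: bit + bit + carry-in; write the sum mod 2, carry 1 when the sum is 2 or 3.
carry:  11000111110
        01100010011
+       01100001101
-------------------
       011000100000
(the carry out of the leftmost column, 0, becomes the leading bit)
Decimal check:
  01100010011 = 512 + 256 + 16 + 2 + 1 = 787
  01100001101 = 512 + 256 + 8 + 4 + 1 = 781
  787 + 781 = 1568, and 011000100000 = 1024 + 512 + 32 = 1568 ✓



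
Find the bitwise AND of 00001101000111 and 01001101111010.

AND: 1 only when both bits are 1
  00001101000111
& 01001101111010
----------------
  00001101000010
Decimal: 839 & 4986 = 834



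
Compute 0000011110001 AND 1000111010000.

AND: 1 only when both bits are 1
  0000011110001
& 1000111010000
---------------
  0000011010000
Decimal: 241 & 4560 = 208



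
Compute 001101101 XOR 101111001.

XOR: 1 when bits differ
  001101101
^ 101111001
-----------
  100010100
Decimal: 109 ^ 377 = 276



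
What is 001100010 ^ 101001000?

XOR: 1 when bits differ
  001100010
^ 101001000
-----------
  100101010
Decimal: 98 ^ 328 = 298



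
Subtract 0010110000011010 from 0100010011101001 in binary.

Method 1 - Direct subtraction (column by column from the right: bit − bit − borrow-in; if negative, add 2 and borrow 1 from the next column):
borrow: 0111000000111100
        0100010011101001
-       0010110000011010
------------------------
        0001100011001111

Method 2 - Add two's complement:
Two's complement of 0010110000011010: invert → 1101001111100101, add 1 → 1101001111100110
  0100010011101001
+ 1101001111100110
------------------
 10001100011001111  (end carry out of the top bit = 1)
Discarding the end carry: 0001100011001111
Decimal check:
  0100010011101001 = 16384 + 1024 + 128 + 64 + 32 + 8 + 1 = 17641
  0010110000011010 = 8192 + 2048 + 1024 + 16 + 8 + 2 = 11290
  17641 - 11290 = 6351, and 0001100011001111 = 4096 + 2048 + 128 + 64 + 8 + 4 + 2 + 1 = 6351 ✓



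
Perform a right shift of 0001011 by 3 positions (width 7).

Original: 0001011 (decimal 11)
Shift right by 3 positions
Drop the 3 low bits; fill with zeros on the left
Result: 0000001 (decimal 1)
Equivalent: 11 >> 3 = 11 ÷ 2^3 = 1



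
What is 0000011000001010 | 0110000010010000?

OR: 1 when either bit is 1
  0000011000001010
| 0110000010010000
------------------
  0110011010011010
Decimal: 1546 | 24720 = 26266



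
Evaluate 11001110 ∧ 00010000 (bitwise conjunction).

AND: 1 only when both bits are 1
  11001110
& 00010000
----------
  00000000
Decimal: 206 & 16 = 0



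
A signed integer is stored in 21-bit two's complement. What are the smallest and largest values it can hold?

For 21-bit two's complement:
Minimum: -2^20 = -1048576
Maximum: 2^20 - 1 = 1048575



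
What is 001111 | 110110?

OR: 1 when either bit is 1
  001111
| 110110
--------
  111111
Decimal: 15 | 54 = 63



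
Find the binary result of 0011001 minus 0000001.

Method 1 - Direct subtraction (column by column from the right: bit − bit − borrow-in; if negative, add 2 and borrow 1 from the next column):
borrow: 0000000
        0011001
-       0000001
---------------
        0011000

Method 2 - Add two's complement:
Two's complement of 0000001: invert → 1111110, add 1 → 1111111
  0011001
+ 1111111
---------
 10011000  (end carry out of the top bit = 1)
Discarding the end carry: 0011000
Decimal check:
  0011001 = 16 + 8 + 1 = 25
  0000001 = 1
  25 - 1 = 24, and 0011000 = 16 + 8 = 24 ✓



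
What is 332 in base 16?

Using repeated division by 16 (digits 10–15 are A–F):
332 ÷ 16 = 20 remainder 12 (C)
20 ÷ 16 = 1 remainder 4
1 ÷ 16 = 0 remainder 1
Reading remainders bottom to top: 14C



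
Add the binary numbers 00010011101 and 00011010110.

Add column by column from the right: bit + bit + carry-in; write the sum mod 2, carry 1 when the sum is 2 or 3.
carry:  00100111000
        00010011101
+       00011010110
-------------------
       000101110011
(the carry out of the leftmost column, 0, becomes the leading bit)
Decimal check:
  00010011101 = 128 + 16 + 8 + 4 + 1 = 157
  00011010110 = 128 + 64 + 16 + 4 + 2 = 214
  157 + 214 = 371, and 000101110011 = 256 + 64 + 32 + 16 + 2 + 1 = 371 ✓



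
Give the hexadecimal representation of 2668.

Using repeated division by 16 (digits 10–15 are A–F):
2668 ÷ 16 = 166 remainder 12 (C)
166 ÷ 16 = 10 remainder 6
10 ÷ 16 = 0 remainder 10 (A)
Reading remainders bottom to top: A6C



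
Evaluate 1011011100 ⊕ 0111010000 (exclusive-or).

XOR: 1 when bits differ
  1011011100
^ 0111010000
------------
  1100001100
Decimal: 732 ^ 464 = 780



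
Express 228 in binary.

Using repeated division by 2:
228 ÷ 2 = 114 remainder 0
114 ÷ 2 = 57 remainder 0
57 ÷ 2 = 28 remainder 1
28 ÷ 2 = 14 remainder 0
14 ÷ 2 = 7 remainder 0
7 ÷ 2 = 3 remainder 1
3 ÷ 2 = 1 remainder 1
1 ÷ 2 = 0 remainder 1
Reading remainders bottom to top: 11100100



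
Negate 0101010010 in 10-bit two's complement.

Original: 0101010010
Step 1 - Invert all bits: 1010101101
Step 2 - Add 1: 1010101110
Verification: 0101010010 + 1010101110 = 10000000000; discarding the end carry (carry out of the top bit) leaves the 10-bit value 0000000000, as required for x + (-x)



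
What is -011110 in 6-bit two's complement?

Original: 011110
Step 1 - Invert all bits: 100001
Step 2 - Add 1: 100010
Verification: 011110 + 100010 = 1000000; discarding the end carry (carry out of the top bit) leaves the 6-bit value 000000, as required for x + (-x)



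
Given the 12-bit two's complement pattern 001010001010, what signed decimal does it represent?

Binary: 001010001010
Sign bit: 0 (non-negative)
Read directly as an unsigned value:
001010001010 = 512 + 128 + 8 + 2 = 650
Value: 650



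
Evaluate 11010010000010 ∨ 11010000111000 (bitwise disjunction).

OR: 1 when either bit is 1
  11010010000010
| 11010000111000
----------------
  11010010111010
Decimal: 13442 | 13368 = 13498



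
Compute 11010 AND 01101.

AND: 1 only when both bits are 1
  11010
& 01101
-------
  01000
Decimal: 26 & 13 = 8



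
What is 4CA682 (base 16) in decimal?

Expand by place value (powers of 16):
Digit values: C = 12, A = 10
4CA682 = 4 × 16^5 + 12 × 16^4 + 10 × 16^3 + 6 × 16^2 + 8 × 16^1 + 2 × 16^0
= 4 × 1048576 + 12 × 65536 + 10 × 4096 + 6 × 256 + 8 × 16 + 2 × 1
= 4194304 + 786432 + 40960 + 1536 + 128 + 2
= 5023362



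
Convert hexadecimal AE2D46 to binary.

Convert each hex digit to 4 bits:
  A = 1010
  E = 1110
  2 = 0010
  D = 1101
  4 = 0100
  6 = 0110
Concatenate: 101011100010110101000110



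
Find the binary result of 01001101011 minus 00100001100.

Method 1 - Direct subtraction (column by column from the right: bit − bit − borrow-in; if negative, add 2 and borrow 1 from the next column):
borrow: 01000111000
        01001101011
-       00100001100
-------------------
        00101011111

Method 2 - Add two's complement:
Two's complement of 00100001100: invert → 11011110011, add 1 → 11011110100
  01001101011
+ 11011110100
-------------
 100101011111  (end carry out of the top bit = 1)
Discarding the end carry: 00101011111
Decimal check:
  01001101011 = 512 + 64 + 32 + 8 + 2 + 1 = 619
  00100001100 = 256 + 8 + 4 = 268
  619 - 268 = 351, and 00101011111 = 256 + 64 + 16 + 8 + 4 + 2 + 1 = 351 ✓



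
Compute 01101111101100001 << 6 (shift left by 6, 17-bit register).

Original: 01101111101100001 (decimal 57185)
Shift left by 6 positions
Append 6 zeros on the right and drop the 6 high bits that overflow the 17-bit width
Result: 11101100001000000 (decimal 120896)
Equivalent: 57185 << 6 = 57185 × 2^6 = 3659840, truncated to 17 bits = 120896



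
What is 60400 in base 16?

Using repeated division by 16 (digits 10–15 are A–F):
60400 ÷ 16 = 3775 remainder 0
3775 ÷ 16 = 235 remainder 15 (F)
235 ÷ 16 = 14 remainder 11 (B)
14 ÷ 16 = 0 remainder 14 (E)
Reading remainders bottom to top: EBF0



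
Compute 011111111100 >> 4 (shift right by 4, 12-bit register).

Original: 011111111100 (decimal 2044)
Shift right by 4 positions
Drop the 4 low bits; fill with zeros on the left
Result: 000001111111 (decimal 127)
Equivalent: 2044 >> 4 = 2044 ÷ 2^4 = 127



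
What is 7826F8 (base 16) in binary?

Convert each hex digit to 4 bits:
  7 = 0111
  8 = 1000
  2 = 0010
  6 = 0110
  F = 1111
  8 = 1000
Concatenate: 011110000010011011111000



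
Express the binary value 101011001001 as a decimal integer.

Sum of powers of 2 for each 1-bit:
2^0 + 2^3 + 2^6 + 2^7 + 2^9 + 2^11
= 1 + 8 + 64 + 128 + 512 + 2048
= 2761



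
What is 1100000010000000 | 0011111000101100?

OR: 1 when either bit is 1
  1100000010000000
| 0011111000101100
------------------
  1111111010101100
Decimal: 49280 | 15916 = 65196



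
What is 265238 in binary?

Using repeated division by 2:
265238 ÷ 2 = 132619 remainder 0
132619 ÷ 2 = 66309 remainder 1
66309 ÷ 2 = 33154 remainder 1
33154 ÷ 2 = 16577 remainder 0
16577 ÷ 2 = 8288 remainder 1
8288 ÷ 2 = 4144 remainder 0
4144 ÷ 2 = 2072 remainder 0
2072 ÷ 2 = 1036 remainder 0
1036 ÷ 2 = 518 remainder 0
518 ÷ 2 = 259 remainder 0
259 ÷ 2 = 129 remainder 1
129 ÷ 2 = 64 remainder 1
64 ÷ 2 = 32 remainder 0
32 ÷ 2 = 16 remainder 0
16 ÷ 2 = 8 remainder 0
8 ÷ 2 = 4 remainder 0
4 ÷ 2 = 2 remainder 0
2 ÷ 2 = 1 remainder 0
1 ÷ 2 = 0 remainder 1
Reading remainders bottom to top: 1000000110000010110



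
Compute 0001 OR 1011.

OR: 1 when either bit is 1
  0001
| 1011
------
  1011
Decimal: 1 | 11 = 11



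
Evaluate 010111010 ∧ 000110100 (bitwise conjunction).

AND: 1 only when both bits are 1
  010111010
& 000110100
-----------
  000110000
Decimal: 186 & 52 = 48



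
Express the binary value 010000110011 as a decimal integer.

Sum of powers of 2 for each 1-bit:
2^0 + 2^1 + 2^4 + 2^5 + 2^10
= 1 + 2 + 16 + 32 + 1024
= 1075



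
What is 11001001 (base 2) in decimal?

Sum of powers of 2 for each 1-bit:
2^0 + 2^3 + 2^6 + 2^7
= 1 + 8 + 64 + 128
= 201



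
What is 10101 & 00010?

AND: 1 only when both bits are 1
  10101
& 00010
-------
  00000
Decimal: 21 & 2 = 0



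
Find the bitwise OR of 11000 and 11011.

OR: 1 when either bit is 1
  11000
| 11011
-------
  11011
Decimal: 24 | 27 = 27



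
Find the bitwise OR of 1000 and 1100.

OR: 1 when either bit is 1
  1000
| 1100
------
  1100
Decimal: 8 | 12 = 12



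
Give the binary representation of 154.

Using repeated division by 2:
154 ÷ 2 = 77 remainder 0
77 ÷ 2 = 38 remainder 1
38 ÷ 2 = 19 remainder 0
19 ÷ 2 = 9 remainder 1
9 ÷ 2 = 4 remainder 1
4 ÷ 2 = 2 remainder 0
2 ÷ 2 = 1 remainder 0
1 ÷ 2 = 0 remainder 1
Reading remainders bottom to top: 10011010



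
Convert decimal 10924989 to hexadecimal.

Using repeated division by 16 (digits 10–15 are A–F):
10924989 ÷ 16 = 682811 remainder 13 (D)
682811 ÷ 16 = 42675 remainder 11 (B)
42675 ÷ 16 = 2667 remainder 3
2667 ÷ 16 = 166 remainder 11 (B)
166 ÷ 16 = 10 remainder 6
10 ÷ 16 = 0 remainder 10 (A)
Reading remainders bottom to top: A6B3BD



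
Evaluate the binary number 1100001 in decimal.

Sum of powers of 2 for each 1-bit:
2^0 + 2^5 + 2^6
= 1 + 32 + 64
= 97



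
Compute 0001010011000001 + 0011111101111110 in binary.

Add column by column from the right: bit + bit + carry-in; write the sum mod 2, carry 1 when the sum is 2 or 3.
carry:  0111111110000000
        0001010011000001
+       0011111101111110
------------------------
       00101010000111111
(the carry out of the leftmost column, 0, becomes the leading bit)
Decimal check:
  0001010011000001 = 4096 + 1024 + 128 + 64 + 1 = 5313
  0011111101111110 = 8192 + 4096 + 2048 + 1024 + 512 + 256 + 64 + 32 + 16 + 8 + 4 + 2 = 16254
  5313 + 16254 = 21567, and 00101010000111111 = 16384 + 4096 + 1024 + 32 + 16 + 8 + 4 + 2 + 1 = 21567 ✓



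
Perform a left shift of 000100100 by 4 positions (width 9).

Original: 000100100 (decimal 36)
Shift left by 4 positions
Append 4 zeros on the right and drop the 4 high bits that overflow the 9-bit width
Result: 001000000 (decimal 64)
Equivalent: 36 << 4 = 36 × 2^4 = 576, truncated to 9 bits = 64



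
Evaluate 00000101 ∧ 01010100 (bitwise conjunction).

AND: 1 only when both bits are 1
  00000101
& 01010100
----------
  00000100
Decimal: 5 & 84 = 4



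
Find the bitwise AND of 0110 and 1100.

AND: 1 only when both bits are 1
  0110
& 1100
------
  0100
Decimal: 6 & 12 = 4



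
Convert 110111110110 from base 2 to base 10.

Sum of powers of 2 for each 1-bit:
2^1 + 2^2 + 2^4 + 2^5 + 2^6 + 2^7 + 2^8 + 2^10 + 2^11
= 2 + 4 + 16 + 32 + 64 + 128 + 256 + 1024 + 2048
= 3574



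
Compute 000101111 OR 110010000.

OR: 1 when either bit is 1
  000101111
| 110010000
-----------
  110111111
Decimal: 47 | 400 = 447



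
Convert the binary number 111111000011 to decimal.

Sum of powers of 2 for each 1-bit:
2^0 + 2^1 + 2^6 + 2^7 + 2^8 + 2^9 + 2^10 + 2^11
= 1 + 2 + 64 + 128 + 256 + 512 + 1024 + 2048
= 4035



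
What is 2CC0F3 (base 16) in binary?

Convert each hex digit to 4 bits:
  2 = 0010
  C = 1100
  C = 1100
  0 = 0000
  F = 1111
  3 = 0011
Concatenate: 001011001100000011110011



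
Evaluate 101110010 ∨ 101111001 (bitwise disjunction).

OR: 1 when either bit is 1
  101110010
| 101111001
-----------
  101111011
Decimal: 370 | 377 = 379



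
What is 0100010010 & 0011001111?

AND: 1 only when both bits are 1
  0100010010
& 0011001111
------------
  0000000010
Decimal: 274 & 207 = 2



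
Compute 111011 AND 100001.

AND: 1 only when both bits are 1
  111011
& 100001
--------
  100001
Decimal: 59 & 33 = 33



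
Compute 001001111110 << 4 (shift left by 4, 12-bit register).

Original: 001001111110 (decimal 638)
Shift left by 4 positions
Append 4 zeros on the right and drop the 4 high bits that overflow the 12-bit width
Result: 011111100000 (decimal 2016)
Equivalent: 638 << 4 = 638 × 2^4 = 10208, truncated to 12 bits = 2016



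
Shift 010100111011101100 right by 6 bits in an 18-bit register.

Original: 010100111011101100 (decimal 85740)
Shift right by 6 positions
Drop the 6 low bits; fill with zeros on the left
Result: 000000010100111011 (decimal 1339)
Equivalent: 85740 >> 6 = 85740 ÷ 2^6 = 1339



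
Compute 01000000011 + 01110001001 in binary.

Add column by column from the right: bit + bit + carry-in; write the sum mod 2, carry 1 when the sum is 2 or 3.
carry:  10000000110
        01000000011
+       01110001001
-------------------
       010110001100
(the carry out of the leftmost column, 0, becomes the leading bit)
Decimal check:
  01000000011 = 512 + 2 + 1 = 515
  01110001001 = 512 + 256 + 128 + 8 + 1 = 905
  515 + 905 = 1420, and 010110001100 = 1024 + 256 + 128 + 8 + 4 = 1420 ✓



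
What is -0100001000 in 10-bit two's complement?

Original: 0100001000
Step 1 - Invert all bits: 1011110111
Step 2 - Add 1: 1011111000
Verification: 0100001000 + 1011111000 = 10000000000; discarding the end carry (carry out of the top bit) leaves the 10-bit value 0000000000, as required for x + (-x)



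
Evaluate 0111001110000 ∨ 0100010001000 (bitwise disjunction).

OR: 1 when either bit is 1
  0111001110000
| 0100010001000
---------------
  0111011111000
Decimal: 3696 | 2184 = 3832



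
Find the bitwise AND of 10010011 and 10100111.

AND: 1 only when both bits are 1
  10010011
& 10100111
----------
  10000011
Decimal: 147 & 167 = 131



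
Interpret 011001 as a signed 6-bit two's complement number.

Binary: 011001
Sign bit: 0 (non-negative)
Read directly as an unsigned value:
011001 = 16 + 8 + 1 = 25
Value: 25



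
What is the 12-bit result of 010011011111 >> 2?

Original: 010011011111 (decimal 1247)
Shift right by 2 positions
Drop the 2 low bits; fill with zeros on the left
Result: 000100110111 (decimal 311)
Equivalent: 1247 >> 2 = 1247 ÷ 2^2 = 311



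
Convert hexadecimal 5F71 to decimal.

Expand by place value (powers of 16):
Digit values: F = 15
5F71 = 5 × 16^3 + 15 × 16^2 + 7 × 16^1 + 1 × 16^0
= 5 × 4096 + 15 × 256 + 7 × 16 + 1 × 1
= 20480 + 3840 + 112 + 1
= 24433



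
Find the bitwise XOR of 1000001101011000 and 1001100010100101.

XOR: 1 when bits differ
  1000001101011000
^ 1001100010100101
------------------
  0001101111111101
Decimal: 33624 ^ 39077 = 7165



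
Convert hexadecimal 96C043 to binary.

Convert each hex digit to 4 bits:
  9 = 1001
  6 = 0110
  C = 1100
  0 = 0000
  4 = 0100
  3 = 0011
Concatenate: 100101101100000001000011



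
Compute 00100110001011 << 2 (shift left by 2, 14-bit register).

Original: 00100110001011 (decimal 2443)
Shift left by 2 positions
Append 2 zeros on the right
Result: 10011000101100 (decimal 9772)
Equivalent: 2443 << 2 = 2443 × 2^2 = 9772



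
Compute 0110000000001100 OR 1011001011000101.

OR: 1 when either bit is 1
  0110000000001100
| 1011001011000101
------------------
  1111001011001101
Decimal: 24588 | 45765 = 62157



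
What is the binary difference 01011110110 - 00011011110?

Method 1 - Direct subtraction (column by column from the right: bit − bit − borrow-in; if negative, add 2 and borrow 1 from the next column):
borrow: 00000110000
        01011110110
-       00011011110
-------------------
        01000011000

Method 2 - Add two's complement:
Two's complement of 00011011110: invert → 11100100001, add 1 → 11100100010
  01011110110
+ 11100100010
-------------
 101000011000  (end carry out of the top bit = 1)
Discarding the end carry: 01000011000
Decimal check:
  01011110110 = 512 + 128 + 64 + 32 + 16 + 4 + 2 = 758
  00011011110 = 128 + 64 + 16 + 8 + 4 + 2 = 222
  758 - 222 = 536, and 01000011000 = 512 + 16 + 8 = 536 ✓



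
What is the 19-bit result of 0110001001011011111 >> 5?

Original: 0110001001011011111 (decimal 201439)
Shift right by 5 positions
Drop the 5 low bits; fill with zeros on the left
Result: 0000001100010010110 (decimal 6294)
Equivalent: 201439 >> 5 = 201439 ÷ 2^5 = 6294



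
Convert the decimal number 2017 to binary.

Using repeated division by 2:
2017 ÷ 2 = 1008 remainder 1
1008 ÷ 2 = 504 remainder 0
504 ÷ 2 = 252 remainder 0
252 ÷ 2 = 126 remainder 0
126 ÷ 2 = 63 remainder 0
63 ÷ 2 = 31 remainder 1
31 ÷ 2 = 15 remainder 1
15 ÷ 2 = 7 remainder 1
7 ÷ 2 = 3 remainder 1
3 ÷ 2 = 1 remainder 1
1 ÷ 2 = 0 remainder 1
Reading remainders bottom to top: 11111100001



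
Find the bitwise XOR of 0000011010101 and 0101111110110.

XOR: 1 when bits differ
  0000011010101
^ 0101111110110
---------------
  0101100100011
Decimal: 213 ^ 3062 = 2851



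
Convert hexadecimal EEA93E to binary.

Convert each hex digit to 4 bits:
  E = 1110
  E = 1110
  A = 1010
  9 = 1001
  3 = 0011
  E = 1110
Concatenate: 111011101010100100111110



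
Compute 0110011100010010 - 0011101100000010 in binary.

Method 1 - Direct subtraction (column by column from the right: bit − bit − borrow-in; if negative, add 2 and borrow 1 from the next column):
borrow: 0111000000000000
        0110011100010010
-       0011101100000010
------------------------
        0010110000010000

Method 2 - Add two's complement:
Two's complement of 0011101100000010: invert → 1100010011111101, add 1 → 1100010011111110
  0110011100010010
+ 1100010011111110
------------------
 10010110000010000  (end carry out of the top bit = 1)
Discarding the end carry: 0010110000010000
Decimal check:
  0110011100010010 = 16384 + 8192 + 1024 + 512 + 256 + 16 + 2 = 26386
  0011101100000010 = 8192 + 4096 + 2048 + 512 + 256 + 2 = 15106
  26386 - 15106 = 11280, and 0010110000010000 = 8192 + 2048 + 1024 + 16 = 11280 ✓



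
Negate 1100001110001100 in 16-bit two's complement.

Original (sign bit 1, negative): 1100001110001100
Step 1 - Invert all bits: 0011110001110011
Step 2 - Add 1: 0011110001110100
Verification: 1100001110001100 + 0011110001110100 = 10000000000000000; discarding the end carry (carry out of the top bit) leaves the 16-bit value 0000000000000000, as required for x + (-x)



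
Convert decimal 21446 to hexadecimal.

Using repeated division by 16 (digits 10–15 are A–F):
21446 ÷ 16 = 1340 remainder 6
1340 ÷ 16 = 83 remainder 12 (C)
83 ÷ 16 = 5 remainder 3
5 ÷ 16 = 0 remainder 5
Reading remainders bottom to top: 53C6



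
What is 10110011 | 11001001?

OR: 1 when either bit is 1
  10110011
| 11001001
----------
  11111011
Decimal: 179 | 201 = 251



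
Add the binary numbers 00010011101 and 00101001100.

Add column by column from the right: bit + bit + carry-in; write the sum mod 2, carry 1 when the sum is 2 or 3.
carry:  00000111000
        00010011101
+       00101001100
-------------------
       000111101001
(the carry out of the leftmost column, 0, becomes the leading bit)
Decimal check:
  00010011101 = 128 + 16 + 8 + 4 + 1 = 157
  00101001100 = 256 + 64 + 8 + 4 = 332
  157 + 332 = 489, and 000111101001 = 256 + 128 + 64 + 32 + 8 + 1 = 489 ✓



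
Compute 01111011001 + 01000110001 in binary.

Add column by column from the right: bit + bit + carry-in; write the sum mod 2, carry 1 when the sum is 2 or 3.
carry:  11111100010
        01111011001
+       01000110001
-------------------
       011000001010
(the carry out of the leftmost column, 0, becomes the leading bit)
Decimal check:
  01111011001 = 512 + 256 + 128 + 64 + 16 + 8 + 1 = 985
  01000110001 = 512 + 32 + 16 + 1 = 561
  985 + 561 = 1546, and 011000001010 = 1024 + 512 + 8 + 2 = 1546 ✓



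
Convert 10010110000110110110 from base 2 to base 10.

Sum of powers of 2 for each 1-bit:
2^1 + 2^2 + 2^4 + 2^5 + 2^7 + 2^8 + 2^13 + 2^14 + 2^16 + 2^19
= 2 + 4 + 16 + 32 + 128 + 256 + 8192 + 16384 + 65536 + 524288
= 614838



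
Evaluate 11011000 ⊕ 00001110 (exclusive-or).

XOR: 1 when bits differ
  11011000
^ 00001110
----------
  11010110
Decimal: 216 ^ 14 = 214



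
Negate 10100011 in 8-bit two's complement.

Original (sign bit 1, negative): 10100011
Step 1 - Invert all bits: 01011100
Step 2 - Add 1: 01011101
Verification: 10100011 + 01011101 = 100000000; discarding the end carry (carry out of the top bit) leaves the 8-bit value 00000000, as required for x + (-x)



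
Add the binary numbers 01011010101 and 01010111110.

Add column by column from the right: bit + bit + carry-in; write the sum mod 2, carry 1 when the sum is 2 or 3.
carry:  10111111000
        01011010101
+       01010111110
-------------------
       010110010011
(the carry out of the leftmost column, 0, becomes the leading bit)
Decimal check:
  01011010101 = 512 + 128 + 64 + 16 + 4 + 1 = 725
  01010111110 = 512 + 128 + 32 + 16 + 8 + 4 + 2 = 702
  725 + 702 = 1427, and 010110010011 = 1024 + 256 + 128 + 16 + 2 + 1 = 1427 ✓



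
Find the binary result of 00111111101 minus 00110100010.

Method 1 - Direct subtraction (column by column from the right: bit − bit − borrow-in; if negative, add 2 and borrow 1 from the next column):
borrow: 00000000100
        00111111101
-       00110100010
-------------------
        00001011011

Method 2 - Add two's complement:
Two's complement of 00110100010: invert → 11001011101, add 1 → 11001011110
  00111111101
+ 11001011110
-------------
 100001011011  (end carry out of the top bit = 1)
Discarding the end carry: 00001011011
Decimal check:
  00111111101 = 256 + 128 + 64 + 32 + 16 + 8 + 4 + 1 = 509
  00110100010 = 256 + 128 + 32 + 2 = 418
  509 - 418 = 91, and 00001011011 = 64 + 16 + 8 + 2 + 1 = 91 ✓



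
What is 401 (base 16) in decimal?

Expand by place value (powers of 16):
401 = 4 × 16^2 + 0 × 16^1 + 1 × 16^0
= 4 × 256 + 0 × 16 + 1 × 1
= 1024 + 0 + 1
= 1025



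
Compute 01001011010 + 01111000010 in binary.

Add column by column from the right: bit + bit + carry-in; write the sum mod 2, carry 1 when the sum is 2 or 3.
carry:  11110000100
        01001011010
+       01111000010
-------------------
       011000011100
(the carry out of the leftmost column, 0, becomes the leading bit)
Decimal check:
  01001011010 = 512 + 64 + 16 + 8 + 2 = 602
  01111000010 = 512 + 256 + 128 + 64 + 2 = 962
  602 + 962 = 1564, and 011000011100 = 1024 + 512 + 16 + 8 + 4 = 1564 ✓



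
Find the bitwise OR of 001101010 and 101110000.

OR: 1 when either bit is 1
  001101010
| 101110000
-----------
  101111010
Decimal: 106 | 368 = 378



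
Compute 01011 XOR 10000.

XOR: 1 when bits differ
  01011
^ 10000
-------
  11011
Decimal: 11 ^ 16 = 27



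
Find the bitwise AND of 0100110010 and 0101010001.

AND: 1 only when both bits are 1
  0100110010
& 0101010001
------------
  0100010000
Decimal: 306 & 337 = 272



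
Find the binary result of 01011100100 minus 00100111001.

Method 1 - Direct subtraction (column by column from the right: bit − bit − borrow-in; if negative, add 2 and borrow 1 from the next column):
borrow: 01001110110
        01011100100
-       00100111001
-------------------
        00110101011

Method 2 - Add two's complement:
Two's complement of 00100111001: invert → 11011000110, add 1 → 11011000111
  01011100100
+ 11011000111
-------------
 100110101011  (end carry out of the top bit = 1)
Discarding the end carry: 00110101011
Decimal check:
  01011100100 = 512 + 128 + 64 + 32 + 4 = 740
  00100111001 = 256 + 32 + 16 + 8 + 1 = 313
  740 - 313 = 427, and 00110101011 = 256 + 128 + 32 + 8 + 2 + 1 = 427 ✓



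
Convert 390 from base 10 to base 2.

Using repeated division by 2:
390 ÷ 2 = 195 remainder 0
195 ÷ 2 = 97 remainder 1
97 ÷ 2 = 48 remainder 1
48 ÷ 2 = 24 remainder 0
24 ÷ 2 = 12 remainder 0
12 ÷ 2 = 6 remainder 0
6 ÷ 2 = 3 remainder 0
3 ÷ 2 = 1 remainder 1
1 ÷ 2 = 0 remainder 1
Reading remainders bottom to top: 110000110



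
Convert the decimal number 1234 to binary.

Using repeated division by 2:
1234 ÷ 2 = 617 remainder 0
617 ÷ 2 = 308 remainder 1
308 ÷ 2 = 154 remainder 0
154 ÷ 2 = 77 remainder 0
77 ÷ 2 = 38 remainder 1
38 ÷ 2 = 19 remainder 0
19 ÷ 2 = 9 remainder 1
9 ÷ 2 = 4 remainder 1
4 ÷ 2 = 2 remainder 0
2 ÷ 2 = 1 remainder 0
1 ÷ 2 = 0 remainder 1
Reading remainders bottom to top: 10011010010



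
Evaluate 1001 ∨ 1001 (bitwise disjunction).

OR: 1 when either bit is 1
  1001
| 1001
------
  1001
Decimal: 9 | 9 = 9



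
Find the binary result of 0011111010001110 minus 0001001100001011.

Method 1 - Direct subtraction (column by column from the right: bit − bit − borrow-in; if negative, add 2 and borrow 1 from the next column):
borrow: 0000011000000110
        0011111010001110
-       0001001100001011
------------------------
        0010101110000011

Method 2 - Add two's complement:
Two's complement of 0001001100001011: invert → 1110110011110100, add 1 → 1110110011110101
  0011111010001110
+ 1110110011110101
------------------
 10010101110000011  (end carry out of the top bit = 1)
Discarding the end carry: 0010101110000011
Decimal check:
  0011111010001110 = 8192 + 4096 + 2048 + 1024 + 512 + 128 + 8 + 4 + 2 = 16014
  0001001100001011 = 4096 + 512 + 256 + 8 + 2 + 1 = 4875
  16014 - 4875 = 11139, and 0010101110000011 = 8192 + 2048 + 512 + 256 + 128 + 2 + 1 = 11139 ✓



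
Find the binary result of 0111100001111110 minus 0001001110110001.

Method 1 - Direct subtraction (column by column from the right: bit − bit − borrow-in; if negative, add 2 and borrow 1 from the next column):
borrow: 0000111100000010
        0111100001111110
-       0001001110110001
------------------------
        0110010011001101

Method 2 - Add two's complement:
Two's complement of 0001001110110001: invert → 1110110001001110, add 1 → 1110110001001111
  0111100001111110
+ 1110110001001111
------------------
 10110010011001101  (end carry out of the top bit = 1)
Discarding the end carry: 0110010011001101
Decimal check:
  0111100001111110 = 16384 + 8192 + 4096 + 2048 + 64 + 32 + 16 + 8 + 4 + 2 = 30846
  0001001110110001 = 4096 + 512 + 256 + 128 + 32 + 16 + 1 = 5041
  30846 - 5041 = 25805, and 0110010011001101 = 16384 + 8192 + 1024 + 128 + 64 + 8 + 4 + 1 = 25805 ✓



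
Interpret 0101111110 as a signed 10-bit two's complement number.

Binary: 0101111110
Sign bit: 0 (non-negative)
Read directly as an unsigned value:
0101111110 = 256 + 64 + 32 + 16 + 8 + 4 + 2 = 382
Value: 382



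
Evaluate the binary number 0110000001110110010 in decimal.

Sum of powers of 2 for each 1-bit:
2^1 + 2^4 + 2^5 + 2^7 + 2^8 + 2^9 + 2^16 + 2^17
= 2 + 16 + 32 + 128 + 256 + 512 + 65536 + 131072
= 197554



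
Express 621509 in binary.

Using repeated division by 2:
621509 ÷ 2 = 310754 remainder 1
310754 ÷ 2 = 155377 remainder 0
155377 ÷ 2 = 77688 remainder 1
77688 ÷ 2 = 38844 remainder 0
38844 ÷ 2 = 19422 remainder 0
19422 ÷ 2 = 9711 remainder 0
9711 ÷ 2 = 4855 remainder 1
4855 ÷ 2 = 2427 remainder 1
2427 ÷ 2 = 1213 remainder 1
1213 ÷ 2 = 606 remainder 1
606 ÷ 2 = 303 remainder 0
303 ÷ 2 = 151 remainder 1
151 ÷ 2 = 75 remainder 1
75 ÷ 2 = 37 remainder 1
37 ÷ 2 = 18 remainder 1
18 ÷ 2 = 9 remainder 0
9 ÷ 2 = 4 remainder 1
4 ÷ 2 = 2 remainder 0
2 ÷ 2 = 1 remainder 0
1 ÷ 2 = 0 remainder 1
Reading remainders bottom to top: 10010111101111000101



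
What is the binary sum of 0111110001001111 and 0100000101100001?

Add column by column from the right: bit + bit + carry-in; write the sum mod 2, carry 1 when the sum is 2 or 3.
carry:  1000000010011110
        0111110001001111
+       0100000101100001
------------------------
       01011110110110000
(the carry out of the leftmost column, 0, becomes the leading bit)
Decimal check:
  0111110001001111 = 16384 + 8192 + 4096 + 2048 + 1024 + 64 + 8 + 4 + 2 + 1 = 31823
  0100000101100001 = 16384 + 256 + 64 + 32 + 1 = 16737
  31823 + 16737 = 48560, and 01011110110110000 = 32768 + 8192 + 4096 + 2048 + 1024 + 256 + 128 + 32 + 16 = 48560 ✓



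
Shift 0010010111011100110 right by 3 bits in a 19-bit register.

Original: 0010010111011100110 (decimal 77542)
Shift right by 3 positions
Drop the 3 low bits; fill with zeros on the left
Result: 0000010010111011100 (decimal 9692)
Equivalent: 77542 >> 3 = 77542 ÷ 2^3 = 9692



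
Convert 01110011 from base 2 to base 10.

Sum of powers of 2 for each 1-bit:
2^0 + 2^1 + 2^4 + 2^5 + 2^6
= 1 + 2 + 16 + 32 + 64
= 115



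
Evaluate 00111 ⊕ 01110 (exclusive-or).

XOR: 1 when bits differ
  00111
^ 01110
-------
  01001
Decimal: 7 ^ 14 = 9



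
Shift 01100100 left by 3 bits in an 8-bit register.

Original: 01100100 (decimal 100)
Shift left by 3 positions
Append 3 zeros on the right and drop the 3 high bits that overflow the 8-bit width
Result: 00100000 (decimal 32)
Equivalent: 100 << 3 = 100 × 2^3 = 800, truncated to 8 bits = 32



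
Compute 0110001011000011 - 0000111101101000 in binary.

Method 1 - Direct subtraction (column by column from the right: bit − bit − borrow-in; if negative, add 2 and borrow 1 from the next column):
borrow: 0011111011110000
        0110001011000011
-       0000111101101000
------------------------
        0101001101011011

Method 2 - Add two's complement:
Two's complement of 0000111101101000: invert → 1111000010010111, add 1 → 1111000010011000
  0110001011000011
+ 1111000010011000
------------------
 10101001101011011  (end carry out of the top bit = 1)
Discarding the end carry: 0101001101011011
Decimal check:
  0110001011000011 = 16384 + 8192 + 512 + 128 + 64 + 2 + 1 = 25283
  0000111101101000 = 2048 + 1024 + 512 + 256 + 64 + 32 + 8 = 3944
  25283 - 3944 = 21339, and 0101001101011011 = 16384 + 4096 + 512 + 256 + 64 + 16 + 8 + 2 + 1 = 21339 ✓

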